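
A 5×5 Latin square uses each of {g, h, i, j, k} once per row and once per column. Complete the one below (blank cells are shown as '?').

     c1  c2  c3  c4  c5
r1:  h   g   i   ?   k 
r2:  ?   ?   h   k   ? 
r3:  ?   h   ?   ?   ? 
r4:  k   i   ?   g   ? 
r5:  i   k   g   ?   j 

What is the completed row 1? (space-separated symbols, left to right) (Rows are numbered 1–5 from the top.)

h g i j k

(r1,c4) = j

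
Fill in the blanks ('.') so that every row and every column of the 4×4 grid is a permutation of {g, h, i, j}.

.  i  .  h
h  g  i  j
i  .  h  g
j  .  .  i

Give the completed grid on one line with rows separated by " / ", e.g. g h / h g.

g i j h / h g i j / i j h g / j h g i

(r1,c1): row 1 has {h,i}; column 1 has {h,i,j}, so it must be g.
(r1,c3): row 1 has {g,h,i}; column 3 has {h,i}, so it must be j.
(r3,c2): row 3 has {g,h,i}; column 2 has {g,i}, so it must be j.
(r4,c2): row 4 has {i,j}; column 2 has {g,i,j}, so it must be h.
(r4,c3): row 4 has {h,i,j}; column 3 has {h,i,j}, so it must be g.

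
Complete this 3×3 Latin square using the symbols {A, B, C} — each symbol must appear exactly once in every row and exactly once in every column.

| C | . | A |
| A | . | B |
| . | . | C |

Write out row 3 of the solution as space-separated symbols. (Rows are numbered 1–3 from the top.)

B A C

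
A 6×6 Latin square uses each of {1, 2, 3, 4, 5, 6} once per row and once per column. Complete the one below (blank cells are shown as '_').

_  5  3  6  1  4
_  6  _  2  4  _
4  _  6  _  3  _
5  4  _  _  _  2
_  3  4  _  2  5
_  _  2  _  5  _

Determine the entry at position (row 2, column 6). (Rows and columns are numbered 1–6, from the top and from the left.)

At row 1, column 1: row 1 has {1,3,4,5,6}; column 1 has {4,5}; that leaves 2.
At row 3, column 6: row 3 has {3,4,6}; column 6 has {2,4,5}; that leaves 1.
At row 4, column 3: row 4 has {2,4,5}; column 3 has {2,3,4,6}; that leaves 1.
At row 4, column 4: row 4 has {1,2,4,5}; column 4 has {2,6}; that leaves 3.
At row 4, column 5: row 4 has {1,2,3,4,5}; column 5 has {1,2,3,4,5}; that leaves 6.
At row 5, column 4: row 5 has {2,3,4,5}; column 4 has {2,3,6}; that leaves 1.
At row 6, column 2: row 6 has {2,5}; column 2 has {3,4,5,6}; that leaves 1.
At row 6, column 4: row 6 has {1,2,5}; column 4 has {1,2,3,6}; that leaves 4.
At row 2, column 3: row 2 has {2,4,6}; column 3 has {1,2,3,4,6}; that leaves 5.
At row 2, column 6: row 2 has {2,4,5,6}; column 6 has {1,2,4,5}; that leaves 3.

3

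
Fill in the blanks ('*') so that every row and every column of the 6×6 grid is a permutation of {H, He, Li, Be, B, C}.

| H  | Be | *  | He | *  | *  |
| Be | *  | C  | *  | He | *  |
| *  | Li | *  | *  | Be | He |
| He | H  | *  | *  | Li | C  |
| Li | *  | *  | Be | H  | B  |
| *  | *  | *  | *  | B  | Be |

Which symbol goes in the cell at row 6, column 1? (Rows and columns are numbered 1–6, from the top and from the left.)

C

(r1,c5) = C
(r1,c6) = Li
(r2,c2) = B
(r2,c6) = H
(r4,c4) = B
(r5,c3) = He
(r6,c1) = C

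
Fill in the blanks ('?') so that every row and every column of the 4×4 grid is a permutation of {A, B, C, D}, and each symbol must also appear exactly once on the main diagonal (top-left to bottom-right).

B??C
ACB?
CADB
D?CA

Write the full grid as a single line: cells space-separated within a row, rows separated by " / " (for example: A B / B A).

(r1,c2) = D
(r1,c3) = A
(r2,c4) = D
(r4,c2) = B

B D A C / A C B D / C A D B / D B C A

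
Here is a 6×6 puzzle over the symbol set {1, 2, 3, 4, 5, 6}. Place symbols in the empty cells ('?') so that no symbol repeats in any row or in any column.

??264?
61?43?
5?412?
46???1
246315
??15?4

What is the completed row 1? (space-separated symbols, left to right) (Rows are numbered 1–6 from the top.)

row 1 has {2,4,6}; column 6 has {1,4,5} — only 3 is left for (r1,c6).
row 2 has {1,3,4,6}; column 3 has {1,2,4,6} — only 5 is left for (r2,c3).
row 2 has {1,3,4,5,6}; column 6 has {1,3,4,5} — only 2 is left for (r2,c6).
row 3 has {1,2,4,5}; column 2 has {1,4,6} — only 3 is left for (r3,c2).
row 3 has {1,2,3,4,5}; column 6 has {1,2,3,4,5} — only 6 is left for (r3,c6).
row 4 has {1,4,6}; column 3 has {1,2,4,5,6} — only 3 is left for (r4,c3).
row 4 has {1,3,4,6}; column 4 has {1,3,4,5,6} — only 2 is left for (r4,c4).
row 4 has {1,2,3,4,6}; column 5 has {1,2,3,4} — only 5 is left for (r4,c5).
row 6 has {1,4,5}; column 1 has {2,4,5,6} — only 3 is left for (r6,c1).
row 6 has {1,3,4,5}; column 2 has {1,3,4,6} — only 2 is left for (r6,c2).
row 6 has {1,2,3,4,5}; column 5 has {1,2,3,4,5} — only 6 is left for (r6,c5).
row 1 has {2,3,4,6}; column 1 has {2,3,4,5,6} — only 1 is left for (r1,c1).
row 1 has {1,2,3,4,6}; column 2 has {1,2,3,4,6} — only 5 is left for (r1,c2).

1 5 2 6 4 3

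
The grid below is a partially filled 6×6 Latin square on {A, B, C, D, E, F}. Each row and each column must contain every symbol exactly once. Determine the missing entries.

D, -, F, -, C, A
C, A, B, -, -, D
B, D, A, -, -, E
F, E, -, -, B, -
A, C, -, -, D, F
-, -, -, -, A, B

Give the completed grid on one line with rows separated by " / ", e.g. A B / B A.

At row 1, column 2: row 1 has {A,C,D,F}; column 2 has {A,C,D,E}; that leaves B.
At row 1, column 4: row 1 has {A,B,C,D,F}; column 4 is empty so far; that leaves E.
At row 2, column 4: row 2 has {A,B,C,D}; column 4 has {E}; that leaves F.
At row 2, column 5: row 2 has {A,B,C,D,F}; column 5 has {A,B,C,D}; that leaves E.
At row 3, column 4: row 3 has {A,B,D,E}; column 4 has {E,F}; that leaves C.
At row 3, column 5: row 3 has {A,B,C,D,E}; column 5 has {A,B,C,D,E}; that leaves F.
At row 4, column 6: row 4 has {B,E,F}; column 6 has {A,B,D,E,F}; that leaves C.
At row 5, column 3: row 5 has {A,C,D,F}; column 3 has {A,B,F}; that leaves E.
At row 5, column 4: row 5 has {A,C,D,E,F}; column 4 has {C,E,F}; that leaves B.
At row 6, column 1: row 6 has {A,B}; column 1 has {A,B,C,D,F}; that leaves E.
At row 6, column 2: row 6 has {A,B,E}; column 2 has {A,B,C,D,E}; that leaves F.
At row 6, column 4: row 6 has {A,B,E,F}; column 4 has {B,C,E,F}; that leaves D.
At row 4, column 3: row 4 has {B,C,E,F}; column 3 has {A,B,E,F}; that leaves D.
At row 4, column 4: row 4 has {B,C,D,E,F}; column 4 has {B,C,D,E,F}; that leaves A.
At row 6, column 3: row 6 has {A,B,D,E,F}; column 3 has {A,B,D,E,F}; that leaves C.

D B F E C A / C A B F E D / B D A C F E / F E D A B C / A C E B D F / E F C D A B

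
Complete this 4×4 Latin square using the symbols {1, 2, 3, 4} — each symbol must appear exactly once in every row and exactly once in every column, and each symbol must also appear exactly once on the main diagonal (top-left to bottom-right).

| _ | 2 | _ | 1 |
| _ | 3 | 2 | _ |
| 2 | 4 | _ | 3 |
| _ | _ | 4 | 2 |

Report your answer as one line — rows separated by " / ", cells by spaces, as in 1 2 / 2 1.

(r1,c1): row 1 has {1,2}; column 1 has {2}; the diagonal has {2,3}, so it must be 4.
(r1,c3): row 1 has {1,2,4}; column 3 has {2,4}, so it must be 3.
(r2,c1): row 2 has {2,3}; column 1 has {2,4}, so it must be 1.
(r2,c4): row 2 has {1,2,3}; column 4 has {1,2,3}, so it must be 4.
(r3,c3): row 3 has {2,3,4}; column 3 has {2,3,4}; the diagonal has {2,3,4}, so it must be 1.
(r4,c1): row 4 has {2,4}; column 1 has {1,2,4}, so it must be 3.
(r4,c2): row 4 has {2,3,4}; column 2 has {2,3,4}, so it must be 1.

4 2 3 1 / 1 3 2 4 / 2 4 1 3 / 3 1 4 2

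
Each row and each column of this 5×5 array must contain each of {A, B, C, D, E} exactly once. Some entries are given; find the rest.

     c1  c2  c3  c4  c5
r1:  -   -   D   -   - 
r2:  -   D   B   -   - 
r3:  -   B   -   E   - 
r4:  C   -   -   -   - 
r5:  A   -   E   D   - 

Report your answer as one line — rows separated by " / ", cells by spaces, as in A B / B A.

B A D C E / E D B A C / D B C E A / C E A B D / A C E D B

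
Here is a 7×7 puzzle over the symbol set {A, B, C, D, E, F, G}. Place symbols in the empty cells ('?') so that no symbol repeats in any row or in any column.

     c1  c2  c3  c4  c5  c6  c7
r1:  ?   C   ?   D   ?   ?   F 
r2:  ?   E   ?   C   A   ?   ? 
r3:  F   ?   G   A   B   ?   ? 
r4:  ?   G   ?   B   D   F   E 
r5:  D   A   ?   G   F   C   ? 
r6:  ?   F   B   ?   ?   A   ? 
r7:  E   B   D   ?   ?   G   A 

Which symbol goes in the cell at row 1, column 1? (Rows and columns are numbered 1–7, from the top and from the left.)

G

row 2 has {A,C,E}; column 3 has {B,D,G} — only F is left for (r2,c3).
row 3 has {A,B,F,G}; column 2 has {A,B,C,E,F,G} — only D is left for (r3,c2).
row 3 has {A,B,D,F,G}; column 6 has {A,C,F,G} — only E is left for (r3,c6).
row 3 has {A,B,D,E,F,G}; column 7 has {A,E,F} — only C is left for (r3,c7).
row 5 has {A,C,D,F,G}; column 3 has {B,D,F,G} — only E is left for (r5,c3).
row 5 has {A,C,D,E,F,G}; column 7 has {A,C,E,F} — only B is left for (r5,c7).
row 6 has {A,B,F}; column 4 has {A,B,C,D,G} — only E is left for (r6,c4).
row 7 has {A,B,D,E,G}; column 4 has {A,B,C,D,E,G} — only F is left for (r7,c4).
row 7 has {A,B,D,E,F,G}; column 5 has {A,B,D,F} — only C is left for (r7,c5).
row 1 has {C,D,F}; column 3 has {B,D,E,F,G} — only A is left for (r1,c3).
row 1 has {A,C,D,F}; column 6 has {A,C,E,F,G} — only B is left for (r1,c6).
row 2 has {A,C,E,F}; column 6 has {A,B,C,E,F,G} — only D is left for (r2,c6).
row 2 has {A,C,D,E,F}; column 7 has {A,B,C,E,F} — only G is left for (r2,c7).
row 4 has {B,D,E,F,G}; column 3 has {A,B,D,E,F,G} — only C is left for (r4,c3).
row 6 has {A,B,E,F}; column 5 has {A,B,C,D,F} — only G is left for (r6,c5).
row 6 has {A,B,E,F,G}; column 7 has {A,B,C,E,F,G} — only D is left for (r6,c7).
row 1 has {A,B,C,D,F}; column 1 has {D,E,F} — only G is left for (r1,c1).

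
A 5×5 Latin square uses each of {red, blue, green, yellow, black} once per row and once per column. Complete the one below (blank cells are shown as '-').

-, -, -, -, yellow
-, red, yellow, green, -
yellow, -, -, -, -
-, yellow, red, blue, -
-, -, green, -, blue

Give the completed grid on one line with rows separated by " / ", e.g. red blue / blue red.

row 2 has {red,green,yellow}; column 5 has {blue,yellow} — only black is left for (r2,c5).
row 4 has {red,blue,yellow}; column 5 has {blue,yellow,black} — only green is left for (r4,c5).
row 5 has {blue,green}; column 2 has {red,yellow} — only black is left for (r5,c2).
row 2 has {red,green,yellow,black}; column 1 has {yellow} — only blue is left for (r2,c1).
row 3 has {yellow}; column 5 has {blue,green,yellow,black} — only red is left for (r3,c5).
row 4 has {red,blue,green,yellow}; column 1 has {blue,yellow} — only black is left for (r4,c1).
row 5 has {blue,green,black}; column 1 has {blue,yellow,black} — only red is left for (r5,c1).
row 5 has {red,blue,green,black}; column 4 has {blue,green} — only yellow is left for (r5,c4).
row 1 has {yellow}; column 1 has {red,blue,yellow,black} — only green is left for (r1,c1).
row 1 has {green,yellow}; column 2 has {red,yellow,black} — only blue is left for (r1,c2).
row 1 has {blue,green,yellow}; column 3 has {red,green,yellow} — only black is left for (r1,c3).
row 1 has {blue,green,yellow,black}; column 4 has {blue,green,yellow} — only red is left for (r1,c4).
row 3 has {red,yellow}; column 2 has {red,blue,yellow,black} — only green is left for (r3,c2).
row 3 has {red,green,yellow}; column 3 has {red,green,yellow,black} — only blue is left for (r3,c3).
row 3 has {red,blue,green,yellow}; column 4 has {red,blue,green,yellow} — only black is left for (r3,c4).

green blue black red yellow / blue red yellow green black / yellow green blue black red / black yellow red blue green / red black green yellow blue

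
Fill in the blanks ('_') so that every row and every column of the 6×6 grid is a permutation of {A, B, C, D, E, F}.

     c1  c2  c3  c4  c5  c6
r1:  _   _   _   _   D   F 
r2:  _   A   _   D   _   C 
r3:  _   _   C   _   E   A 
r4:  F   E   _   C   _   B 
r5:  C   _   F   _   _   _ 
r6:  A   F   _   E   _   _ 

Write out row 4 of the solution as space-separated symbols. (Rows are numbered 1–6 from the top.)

At row 4, column 5: row 4 has {B,C,E,F}; column 5 has {D,E}; that leaves A.
At row 5, column 5: row 5 has {C,F}; column 5 has {A,D,E}; that leaves B.
At row 6, column 5: row 6 has {A,E,F}; column 5 has {A,B,D,E}; that leaves C.
At row 6, column 6: row 6 has {A,C,E,F}; column 6 has {A,B,C,F}; that leaves D.
At row 2, column 5: row 2 has {A,C,D}; column 5 has {A,B,C,D,E}; that leaves F.
At row 4, column 3: row 4 has {A,B,C,E,F}; column 3 has {C,F}; that leaves D.

F E D C A B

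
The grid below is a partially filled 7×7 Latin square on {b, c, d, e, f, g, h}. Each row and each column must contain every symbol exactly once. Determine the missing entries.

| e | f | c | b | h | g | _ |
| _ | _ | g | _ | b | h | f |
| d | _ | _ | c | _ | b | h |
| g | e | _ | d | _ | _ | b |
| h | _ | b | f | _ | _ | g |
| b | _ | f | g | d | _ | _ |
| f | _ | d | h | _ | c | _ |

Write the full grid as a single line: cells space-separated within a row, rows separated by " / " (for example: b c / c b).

e f c b h g d / c d g e b h f / d g e c f b h / g e h d c f b / h c b f e d g / b h f g d e c / f b d h g c e

Cell (r1,c7): row 1 has {b,c,e,f,g,h}; column 7 has {b,f,g,h} → d.
Cell (r2,c1): row 2 has {b,f,g,h}; column 1 has {b,d,e,f,g,h} → c.
Cell (r2,c2): row 2 has {b,c,f,g,h}; column 2 has {e,f} → d.
Cell (r2,c4): row 2 has {b,c,d,f,g,h}; column 4 has {b,c,d,f,g,h} → e.
Cell (r3,c2): row 3 has {b,c,d,h}; column 2 has {d,e,f} → g.
Cell (r3,c3): row 3 has {b,c,d,g,h}; column 3 has {b,c,d,f,g} → e.
Cell (r3,c5): row 3 has {b,c,d,e,g,h}; column 5 has {b,d,h} → f.
Cell (r4,c3): row 4 has {b,d,e,g}; column 3 has {b,c,d,e,f,g} → h.
Cell (r4,c5): row 4 has {b,d,e,g,h}; column 5 has {b,d,f,h} → c.
Cell (r4,c6): row 4 has {b,c,d,e,g,h}; column 6 has {b,c,g,h} → f.
Cell (r5,c2): row 5 has {b,f,g,h}; column 2 has {d,e,f,g} → c.
Cell (r5,c5): row 5 has {b,c,f,g,h}; column 5 has {b,c,d,f,h} → e.
Cell (r5,c6): row 5 has {b,c,e,f,g,h}; column 6 has {b,c,f,g,h} → d.
Cell (r6,c2): row 6 has {b,d,f,g}; column 2 has {c,d,e,f,g} → h.
Cell (r6,c6): row 6 has {b,d,f,g,h}; column 6 has {b,c,d,f,g,h} → e.
Cell (r6,c7): row 6 has {b,d,e,f,g,h}; column 7 has {b,d,f,g,h} → c.
Cell (r7,c2): row 7 has {c,d,f,h}; column 2 has {c,d,e,f,g,h} → b.
Cell (r7,c5): row 7 has {b,c,d,f,h}; column 5 has {b,c,d,e,f,h} → g.
Cell (r7,c7): row 7 has {b,c,d,f,g,h}; column 7 has {b,c,d,f,g,h} → e.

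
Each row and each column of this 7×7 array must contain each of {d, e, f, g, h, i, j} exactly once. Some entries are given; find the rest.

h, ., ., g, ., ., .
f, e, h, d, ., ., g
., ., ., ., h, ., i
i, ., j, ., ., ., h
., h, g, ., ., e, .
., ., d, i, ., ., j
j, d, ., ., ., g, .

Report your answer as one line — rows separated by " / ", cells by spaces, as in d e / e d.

h i f g e j d / f e h d j i g / g j e f h d i / i g j e d f h / d h g j i e f / e f d i g h j / j d i h f g e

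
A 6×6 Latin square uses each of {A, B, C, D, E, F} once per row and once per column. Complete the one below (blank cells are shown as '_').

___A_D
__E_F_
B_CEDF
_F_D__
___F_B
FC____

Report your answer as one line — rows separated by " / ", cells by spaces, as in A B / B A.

C E F A B D / D B E C F A / B A C E D F / A F B D E C / E D A F C B / F C D B A E

row 3 has {B,C,D,E,F}; column 2 has {C,F} — only A is left for (r3,c2).
row 6 has {C,F}; column 4 has {A,D,E,F} — only B is left for (r6,c4).
row 2 has {E,F}; column 4 has {A,B,D,E,F} — only C is left for (r2,c4).
row 2 has {C,E,F}; column 6 has {B,D,F} — only A is left for (r2,c6).
row 6 has {B,C,F}; column 6 has {A,B,D,F} — only E is left for (r6,c6).
row 2 has {A,C,E,F}; column 1 has {B,F} — only D is left for (r2,c1).
row 2 has {A,C,D,E,F}; column 2 has {A,C,F} — only B is left for (r2,c2).
row 4 has {D,F}; column 6 has {A,B,D,E,F} — only C is left for (r4,c6).
row 6 has {B,C,E,F}; column 5 has {D,F} — only A is left for (r6,c5).
row 1 has {A,D}; column 2 has {A,B,C,F} — only E is left for (r1,c2).
row 5 has {B,F}; column 2 has {A,B,C,E,F} — only D is left for (r5,c2).
row 5 has {B,D,F}; column 3 has {C,E} — only A is left for (r5,c3).
row 6 has {A,B,C,E,F}; column 3 has {A,C,E} — only D is left for (r6,c3).
row 1 has {A,D,E}; column 1 has {B,D,F} — only C is left for (r1,c1).
row 1 has {A,C,D,E}; column 5 has {A,D,F} — only B is left for (r1,c5).
row 4 has {C,D,F}; column 3 has {A,C,D,E} — only B is left for (r4,c3).
row 4 has {B,C,D,F}; column 5 has {A,B,D,F} — only E is left for (r4,c5).
row 5 has {A,B,D,F}; column 1 has {B,C,D,F} — only E is left for (r5,c1).
row 5 has {A,B,D,E,F}; column 5 has {A,B,D,E,F} — only C is left for (r5,c5).
row 1 has {A,B,C,D,E}; column 3 has {A,B,C,D,E} — only F is left for (r1,c3).
row 4 has {B,C,D,E,F}; column 1 has {B,C,D,E,F} — only A is left for (r4,c1).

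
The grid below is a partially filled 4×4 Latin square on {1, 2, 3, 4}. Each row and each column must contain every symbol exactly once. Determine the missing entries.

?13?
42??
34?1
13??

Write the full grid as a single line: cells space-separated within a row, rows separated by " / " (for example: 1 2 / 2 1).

(r1,c1): row 1 has {1,3}; column 1 has {1,3,4}, so it must be 2.
(r1,c4): row 1 has {1,2,3}; column 4 has {1}, so it must be 4.
(r2,c3): row 2 has {2,4}; column 3 has {3}, so it must be 1.
(r2,c4): row 2 has {1,2,4}; column 4 has {1,4}, so it must be 3.
(r3,c3): row 3 has {1,3,4}; column 3 has {1,3}, so it must be 2.
(r4,c3): row 4 has {1,3}; column 3 has {1,2,3}, so it must be 4.
(r4,c4): row 4 has {1,3,4}; column 4 has {1,3,4}, so it must be 2.

2 1 3 4 / 4 2 1 3 / 3 4 2 1 / 1 3 4 2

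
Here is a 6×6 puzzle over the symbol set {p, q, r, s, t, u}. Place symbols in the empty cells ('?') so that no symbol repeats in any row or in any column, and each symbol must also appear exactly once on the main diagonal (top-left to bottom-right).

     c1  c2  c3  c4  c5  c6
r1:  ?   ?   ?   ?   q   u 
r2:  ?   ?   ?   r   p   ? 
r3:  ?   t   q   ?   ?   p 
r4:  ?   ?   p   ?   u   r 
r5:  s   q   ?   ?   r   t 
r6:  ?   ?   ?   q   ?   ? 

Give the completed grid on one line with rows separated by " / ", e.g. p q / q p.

p r t s q u / t u s r p q / r t q u s p / q s p t u r / s q u p r t / u p r q t s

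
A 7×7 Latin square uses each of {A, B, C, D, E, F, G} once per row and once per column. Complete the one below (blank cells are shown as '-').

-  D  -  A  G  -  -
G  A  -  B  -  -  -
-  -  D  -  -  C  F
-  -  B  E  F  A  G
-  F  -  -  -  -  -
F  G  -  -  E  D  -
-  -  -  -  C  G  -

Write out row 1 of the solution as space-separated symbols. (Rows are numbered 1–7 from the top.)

(r2,c5) = D
(r3,c4) = G
(r4,c2) = C
(r6,c4) = C
(r4,c1) = D
(r5,c4) = D
(r6,c3) = A
(r6,c7) = B
(r7,c4) = F
(r7,c3) = E
(r7,c2) = B
(r3,c2) = E
(r7,c1) = A
(r7,c7) = D
(r3,c1) = B
(r3,c5) = A
(r5,c5) = B
(r5,c6) = E
(r2,c6) = F
(r5,c1) = C
(r5,c3) = G
(r5,c7) = A
(r1,c1) = E
(r1,c6) = B
(r1,c7) = C
(r2,c3) = C
(r2,c7) = E
(r1,c3) = F

E D F A G B C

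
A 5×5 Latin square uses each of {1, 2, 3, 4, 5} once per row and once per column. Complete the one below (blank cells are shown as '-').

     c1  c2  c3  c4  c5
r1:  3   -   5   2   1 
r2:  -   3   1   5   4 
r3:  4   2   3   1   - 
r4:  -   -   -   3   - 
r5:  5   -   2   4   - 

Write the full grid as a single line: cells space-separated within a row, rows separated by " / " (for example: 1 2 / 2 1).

3 4 5 2 1 / 2 3 1 5 4 / 4 2 3 1 5 / 1 5 4 3 2 / 5 1 2 4 3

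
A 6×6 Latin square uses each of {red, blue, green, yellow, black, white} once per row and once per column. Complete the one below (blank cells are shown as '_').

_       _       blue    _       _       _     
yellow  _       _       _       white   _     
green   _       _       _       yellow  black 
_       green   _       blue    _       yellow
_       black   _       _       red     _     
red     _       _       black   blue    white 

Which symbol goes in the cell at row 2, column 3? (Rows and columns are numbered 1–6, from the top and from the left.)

(r4,c5): row 4 has {blue,green,yellow}; column 5 has {red,blue,yellow,white}, so it must be black.
(r6,c2): row 6 has {red,blue,black,white}; column 2 has {green,black}, so it must be yellow.
(r6,c3): row 6 has {red,blue,yellow,black,white}; column 3 has {blue}, so it must be green.
(r1,c5): row 1 has {blue}; column 5 has {red,blue,yellow,black,white}, so it must be green.
(r1,c6): row 1 has {blue,green}; column 6 has {yellow,black,white}, so it must be red.
(r4,c1): row 4 has {blue,green,yellow,black}; column 1 has {red,green,yellow}, so it must be white.
(r4,c3): row 4 has {blue,green,yellow,black,white}; column 3 has {blue,green}, so it must be red.
(r5,c1): row 5 has {red,black}; column 1 has {red,green,yellow,white}, so it must be blue.
(r5,c6): row 5 has {red,blue,black}; column 6 has {red,yellow,black,white}, so it must be green.
(r1,c1): row 1 has {red,blue,green}; column 1 has {red,blue,green,yellow,white}, so it must be black.
(r1,c2): row 1 has {red,blue,green,black}; column 2 has {green,yellow,black}, so it must be white.
(r1,c4): row 1 has {red,blue,green,black,white}; column 4 has {blue,black}, so it must be yellow.
(r2,c3): row 2 has {yellow,white}; column 3 has {red,blue,green}, so it must be black.

black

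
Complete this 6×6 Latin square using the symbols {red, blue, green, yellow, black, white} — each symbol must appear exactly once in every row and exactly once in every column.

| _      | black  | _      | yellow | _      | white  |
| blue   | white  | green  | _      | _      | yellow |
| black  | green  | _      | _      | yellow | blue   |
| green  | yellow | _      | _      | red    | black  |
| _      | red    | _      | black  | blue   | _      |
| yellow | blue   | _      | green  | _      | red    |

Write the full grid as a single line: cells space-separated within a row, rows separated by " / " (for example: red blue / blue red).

red black blue yellow green white / blue white green red black yellow / black green red white yellow blue / green yellow white blue red black / white red yellow black blue green / yellow blue black green white red

At row 1, column 1: row 1 has {yellow,black,white}; column 1 has {blue,green,yellow,black}; that leaves red.
At row 1, column 3: row 1 has {red,yellow,black,white}; column 3 has {green}; that leaves blue.
At row 1, column 5: row 1 has {red,blue,yellow,black,white}; column 5 has {red,blue,yellow}; that leaves green.
At row 2, column 4: row 2 has {blue,green,yellow,white}; column 4 has {green,yellow,black}; that leaves red.
At row 2, column 5: row 2 has {red,blue,green,yellow,white}; column 5 has {red,blue,green,yellow}; that leaves black.
At row 3, column 4: row 3 has {blue,green,yellow,black}; column 4 has {red,green,yellow,black}; that leaves white.
At row 4, column 3: row 4 has {red,green,yellow,black}; column 3 has {blue,green}; that leaves white.
At row 4, column 4: row 4 has {red,green,yellow,black,white}; column 4 has {red,green,yellow,black,white}; that leaves blue.
At row 5, column 1: row 5 has {red,blue,black}; column 1 has {red,blue,green,yellow,black}; that leaves white.
At row 5, column 3: row 5 has {red,blue,black,white}; column 3 has {blue,green,white}; that leaves yellow.
At row 5, column 6: row 5 has {red,blue,yellow,black,white}; column 6 has {red,blue,yellow,black,white}; that leaves green.
At row 6, column 3: row 6 has {red,blue,green,yellow}; column 3 has {blue,green,yellow,white}; that leaves black.
At row 6, column 5: row 6 has {red,blue,green,yellow,black}; column 5 has {red,blue,green,yellow,black}; that leaves white.
At row 3, column 3: row 3 has {blue,green,yellow,black,white}; column 3 has {blue,green,yellow,black,white}; that leaves red.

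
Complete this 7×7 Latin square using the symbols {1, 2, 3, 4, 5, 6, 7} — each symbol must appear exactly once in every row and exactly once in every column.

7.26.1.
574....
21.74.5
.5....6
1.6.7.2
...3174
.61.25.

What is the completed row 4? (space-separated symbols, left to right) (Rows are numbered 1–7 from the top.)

4 5 7 1 3 2 6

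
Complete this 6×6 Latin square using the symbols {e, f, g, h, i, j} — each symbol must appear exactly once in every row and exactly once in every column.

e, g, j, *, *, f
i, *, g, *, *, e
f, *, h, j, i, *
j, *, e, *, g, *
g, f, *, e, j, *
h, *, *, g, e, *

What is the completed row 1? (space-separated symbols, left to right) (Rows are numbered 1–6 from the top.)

e g j i h f

(r1,c5) = h
(r2,c5) = f
(r3,c2) = e
(r3,c6) = g
(r5,c3) = i
(r5,c6) = h
(r6,c3) = f
(r1,c4) = i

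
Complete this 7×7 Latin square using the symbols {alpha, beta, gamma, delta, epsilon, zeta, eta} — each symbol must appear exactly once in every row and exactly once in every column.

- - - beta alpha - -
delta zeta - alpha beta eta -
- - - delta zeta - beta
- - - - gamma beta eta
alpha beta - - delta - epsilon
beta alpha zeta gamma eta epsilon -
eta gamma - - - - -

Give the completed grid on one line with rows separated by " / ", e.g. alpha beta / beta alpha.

epsilon eta delta beta alpha gamma zeta / delta zeta epsilon alpha beta eta gamma / gamma epsilon eta delta zeta alpha beta / zeta delta alpha epsilon gamma beta eta / alpha beta gamma eta delta zeta epsilon / beta alpha zeta gamma eta epsilon delta / eta gamma beta zeta epsilon delta alpha

At row 2, column 7: row 2 has {alpha,beta,delta,zeta,eta}; column 7 has {beta,epsilon,eta}; that leaves gamma.
At row 6, column 7: row 6 has {alpha,beta,gamma,epsilon,zeta,eta}; column 7 has {beta,gamma,epsilon,eta}; that leaves delta.
At row 7, column 5: row 7 has {gamma,eta}; column 5 has {alpha,beta,gamma,delta,zeta,eta}; that leaves epsilon.
At row 1, column 7: row 1 has {alpha,beta}; column 7 has {beta,gamma,delta,epsilon,eta}; that leaves zeta.
At row 2, column 3: row 2 has {alpha,beta,gamma,delta,zeta,eta}; column 3 has {zeta}; that leaves epsilon.
At row 7, column 4: row 7 has {gamma,epsilon,eta}; column 4 has {alpha,beta,gamma,delta}; that leaves zeta.
At row 7, column 7: row 7 has {gamma,epsilon,zeta,eta}; column 7 has {beta,gamma,delta,epsilon,zeta,eta}; that leaves alpha.
At row 4, column 4: row 4 has {beta,gamma,eta}; column 4 has {alpha,beta,gamma,delta,zeta}; that leaves epsilon.
At row 5, column 4: row 5 has {alpha,beta,delta,epsilon}; column 4 has {alpha,beta,gamma,delta,epsilon,zeta}; that leaves eta.
At row 7, column 6: row 7 has {alpha,gamma,epsilon,zeta,eta}; column 6 has {beta,epsilon,eta}; that leaves delta.
At row 1, column 6: row 1 has {alpha,beta,zeta}; column 6 has {beta,delta,epsilon,eta}; that leaves gamma.
At row 3, column 6: row 3 has {beta,delta,zeta}; column 6 has {beta,gamma,delta,epsilon,eta}; that leaves alpha.
At row 4, column 1: row 4 has {beta,gamma,epsilon,eta}; column 1 has {alpha,beta,delta,eta}; that leaves zeta.
At row 4, column 2: row 4 has {beta,gamma,epsilon,zeta,eta}; column 2 has {alpha,beta,gamma,zeta}; that leaves delta.
At row 4, column 3: row 4 has {beta,gamma,delta,epsilon,zeta,eta}; column 3 has {epsilon,zeta}; that leaves alpha.
At row 5, column 3: row 5 has {alpha,beta,delta,epsilon,eta}; column 3 has {alpha,epsilon,zeta}; that leaves gamma.
At row 5, column 6: row 5 has {alpha,beta,gamma,delta,epsilon,eta}; column 6 has {alpha,beta,gamma,delta,epsilon,eta}; that leaves zeta.
At row 7, column 3: row 7 has {alpha,gamma,delta,epsilon,zeta,eta}; column 3 has {alpha,gamma,epsilon,zeta}; that leaves beta.
At row 1, column 1: row 1 has {alpha,beta,gamma,zeta}; column 1 has {alpha,beta,delta,zeta,eta}; that leaves epsilon.
At row 1, column 2: row 1 has {alpha,beta,gamma,epsilon,zeta}; column 2 has {alpha,beta,gamma,delta,zeta}; that leaves eta.
At row 1, column 3: row 1 has {alpha,beta,gamma,epsilon,zeta,eta}; column 3 has {alpha,beta,gamma,epsilon,zeta}; that leaves delta.
At row 3, column 1: row 3 has {alpha,beta,delta,zeta}; column 1 has {alpha,beta,delta,epsilon,zeta,eta}; that leaves gamma.
At row 3, column 2: row 3 has {alpha,beta,gamma,delta,zeta}; column 2 has {alpha,beta,gamma,delta,zeta,eta}; that leaves epsilon.
At row 3, column 3: row 3 has {alpha,beta,gamma,delta,epsilon,zeta}; column 3 has {alpha,beta,gamma,delta,epsilon,zeta}; that leaves eta.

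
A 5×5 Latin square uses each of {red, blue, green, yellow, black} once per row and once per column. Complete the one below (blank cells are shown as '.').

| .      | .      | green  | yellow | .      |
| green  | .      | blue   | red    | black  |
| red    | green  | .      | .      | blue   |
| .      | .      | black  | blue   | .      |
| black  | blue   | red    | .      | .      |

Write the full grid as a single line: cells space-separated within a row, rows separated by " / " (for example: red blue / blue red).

blue black green yellow red / green yellow blue red black / red green yellow black blue / yellow red black blue green / black blue red green yellow

(r1,c1) = blue
(r1,c5) = red
(r2,c2) = yellow
(r3,c3) = yellow
(r3,c4) = black
(r4,c1) = yellow
(r4,c2) = red
(r4,c5) = green
(r5,c4) = green
(r5,c5) = yellow
(r1,c2) = black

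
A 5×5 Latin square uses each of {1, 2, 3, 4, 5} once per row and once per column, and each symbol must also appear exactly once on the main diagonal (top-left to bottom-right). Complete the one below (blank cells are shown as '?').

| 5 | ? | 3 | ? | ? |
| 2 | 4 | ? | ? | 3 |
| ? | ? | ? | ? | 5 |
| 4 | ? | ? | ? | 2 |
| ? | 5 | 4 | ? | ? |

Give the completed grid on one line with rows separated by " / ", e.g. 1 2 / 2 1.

5 2 3 1 4 / 2 4 1 5 3 / 1 3 2 4 5 / 4 1 5 3 2 / 3 5 4 2 1

(r5,c5): row 5 has {4,5}; column 5 has {2,3,5}; the diagonal has {4,5}, so it must be 1.
(r1,c5): row 1 has {3,5}; column 5 has {1,2,3,5}, so it must be 4.
(r3,c3): row 3 has {5}; column 3 has {3,4}; the diagonal has {1,4,5}, so it must be 2.
(r4,c4): row 4 has {2,4}; column 4 is empty so far; the diagonal has {1,2,4,5}, so it must be 3.
(r5,c1): row 5 has {1,4,5}; column 1 has {2,4,5}, so it must be 3.
(r5,c4): row 5 has {1,3,4,5}; column 4 has {3}, so it must be 2.
(r1,c4): row 1 has {3,4,5}; column 4 has {2,3}, so it must be 1.
(r2,c4): row 2 has {2,3,4}; column 4 has {1,2,3}, so it must be 5.
(r3,c1): row 3 has {2,5}; column 1 has {2,3,4,5}, so it must be 1.
(r3,c2): row 3 has {1,2,5}; column 2 has {4,5}, so it must be 3.
(r3,c4): row 3 has {1,2,3,5}; column 4 has {1,2,3,5}, so it must be 4.
(r4,c2): row 4 has {2,3,4}; column 2 has {3,4,5}, so it must be 1.
(r4,c3): row 4 has {1,2,3,4}; column 3 has {2,3,4}, so it must be 5.
(r1,c2): row 1 has {1,3,4,5}; column 2 has {1,3,4,5}, so it must be 2.
(r2,c3): row 2 has {2,3,4,5}; column 3 has {2,3,4,5}, so it must be 1.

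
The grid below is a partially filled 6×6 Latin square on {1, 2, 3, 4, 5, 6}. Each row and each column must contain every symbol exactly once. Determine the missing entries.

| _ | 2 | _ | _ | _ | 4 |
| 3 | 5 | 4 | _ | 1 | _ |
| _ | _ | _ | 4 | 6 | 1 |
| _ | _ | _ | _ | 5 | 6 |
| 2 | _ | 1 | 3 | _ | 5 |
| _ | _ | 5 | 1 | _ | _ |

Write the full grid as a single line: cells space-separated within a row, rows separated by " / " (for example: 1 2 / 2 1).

1 2 6 5 3 4 / 3 5 4 6 1 2 / 5 3 2 4 6 1 / 4 1 3 2 5 6 / 2 6 1 3 4 5 / 6 4 5 1 2 3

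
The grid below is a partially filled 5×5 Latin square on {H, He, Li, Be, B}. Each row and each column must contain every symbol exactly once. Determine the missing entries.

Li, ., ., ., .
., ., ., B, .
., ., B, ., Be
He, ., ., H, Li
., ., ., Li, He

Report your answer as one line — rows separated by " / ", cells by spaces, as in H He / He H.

(r2,c5): row 2 has {B}; column 5 has {He,Li,Be}, so it must be H.
(r3,c1): row 3 has {Be,B}; column 1 has {He,Li}, so it must be H.
(r3,c4): row 3 has {H,Be,B}; column 4 has {H,Li,B}, so it must be He.
(r4,c3): row 4 has {H,He,Li}; column 3 has {B}, so it must be Be.
(r5,c3): row 5 has {He,Li}; column 3 has {Be,B}, so it must be H.
(r1,c3): row 1 has {Li}; column 3 has {H,Be,B}, so it must be He.
(r1,c4): row 1 has {He,Li}; column 4 has {H,He,Li,B}, so it must be Be.
(r1,c5): row 1 has {He,Li,Be}; column 5 has {H,He,Li,Be}, so it must be B.
(r2,c1): row 2 has {H,B}; column 1 has {H,He,Li}, so it must be Be.
(r2,c3): row 2 has {H,Be,B}; column 3 has {H,He,Be,B}, so it must be Li.
(r3,c2): row 3 has {H,He,Be,B}; column 2 is empty so far, so it must be Li.
(r4,c2): row 4 has {H,He,Li,Be}; column 2 has {Li}, so it must be B.
(r5,c1): row 5 has {H,He,Li}; column 1 has {H,He,Li,Be}, so it must be B.
(r5,c2): row 5 has {H,He,Li,B}; column 2 has {Li,B}, so it must be Be.
(r1,c2): row 1 has {He,Li,Be,B}; column 2 has {Li,Be,B}, so it must be H.
(r2,c2): row 2 has {H,Li,Be,B}; column 2 has {H,Li,Be,B}, so it must be He.

Li H He Be B / Be He Li B H / H Li B He Be / He B Be H Li / B Be H Li He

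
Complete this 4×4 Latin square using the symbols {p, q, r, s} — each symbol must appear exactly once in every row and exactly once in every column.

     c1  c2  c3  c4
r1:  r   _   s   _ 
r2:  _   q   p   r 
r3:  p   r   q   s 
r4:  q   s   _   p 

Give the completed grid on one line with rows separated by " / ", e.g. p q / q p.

r p s q / s q p r / p r q s / q s r p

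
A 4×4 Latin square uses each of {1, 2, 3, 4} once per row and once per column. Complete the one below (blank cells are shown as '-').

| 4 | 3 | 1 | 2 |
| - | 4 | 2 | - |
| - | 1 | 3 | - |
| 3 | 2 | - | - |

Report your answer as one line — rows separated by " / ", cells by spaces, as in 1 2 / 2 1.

4 3 1 2 / 1 4 2 3 / 2 1 3 4 / 3 2 4 1

Cell (r2,c1): row 2 has {2,4}; column 1 has {3,4} → 1.
Cell (r2,c4): row 2 has {1,2,4}; column 4 has {2} → 3.
Cell (r3,c1): row 3 has {1,3}; column 1 has {1,3,4} → 2.
Cell (r3,c4): row 3 has {1,2,3}; column 4 has {2,3} → 4.
Cell (r4,c3): row 4 has {2,3}; column 3 has {1,2,3} → 4.
Cell (r4,c4): row 4 has {2,3,4}; column 4 has {2,3,4} → 1.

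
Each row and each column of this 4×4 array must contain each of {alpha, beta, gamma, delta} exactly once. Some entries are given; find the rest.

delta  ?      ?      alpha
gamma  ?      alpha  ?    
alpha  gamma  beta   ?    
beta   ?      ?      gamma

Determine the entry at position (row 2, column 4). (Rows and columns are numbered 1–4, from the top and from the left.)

(r1,c2) = beta
(r1,c3) = gamma
(r2,c2) = delta
(r2,c4) = beta

beta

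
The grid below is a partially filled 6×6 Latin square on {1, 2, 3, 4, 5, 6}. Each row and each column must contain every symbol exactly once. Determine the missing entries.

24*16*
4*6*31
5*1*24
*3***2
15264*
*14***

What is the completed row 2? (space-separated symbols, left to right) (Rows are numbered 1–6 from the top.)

4 2 6 5 3 1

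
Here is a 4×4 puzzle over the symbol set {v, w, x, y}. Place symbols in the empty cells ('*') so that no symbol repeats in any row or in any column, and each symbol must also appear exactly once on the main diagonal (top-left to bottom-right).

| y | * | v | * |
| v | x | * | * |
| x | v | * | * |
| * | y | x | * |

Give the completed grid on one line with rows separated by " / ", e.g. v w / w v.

(r1,c2) = w
(r1,c4) = x
(r3,c3) = w
(r3,c4) = y
(r4,c1) = w
(r4,c4) = v
(r2,c3) = y
(r2,c4) = w

y w v x / v x y w / x v w y / w y x v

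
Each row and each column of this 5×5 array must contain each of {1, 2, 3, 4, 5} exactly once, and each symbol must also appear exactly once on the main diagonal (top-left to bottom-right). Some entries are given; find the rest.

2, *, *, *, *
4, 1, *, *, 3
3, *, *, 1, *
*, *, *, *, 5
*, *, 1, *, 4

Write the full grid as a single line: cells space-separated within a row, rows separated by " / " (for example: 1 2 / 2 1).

At row 1, column 5: row 1 has {2}; column 5 has {3,4,5}; that leaves 1.
At row 3, column 3: row 3 has {1,3}; column 3 has {1}; the diagonal has {1,2,4}; that leaves 5.
At row 3, column 5: row 3 has {1,3,5}; column 5 has {1,3,4,5}; that leaves 2.
At row 4, column 1: row 4 has {5}; column 1 has {2,3,4}; that leaves 1.
At row 4, column 4: row 4 has {1,5}; column 4 has {1}; the diagonal has {1,2,4,5}; that leaves 3.
At row 5, column 1: row 5 has {1,4}; column 1 has {1,2,3,4}; that leaves 5.
At row 5, column 4: row 5 has {1,4,5}; column 4 has {1,3}; that leaves 2.
At row 2, column 3: row 2 has {1,3,4}; column 3 has {1,5}; that leaves 2.
At row 2, column 4: row 2 has {1,2,3,4}; column 4 has {1,2,3}; that leaves 5.
At row 3, column 2: row 3 has {1,2,3,5}; column 2 has {1}; that leaves 4.
At row 4, column 2: row 4 has {1,3,5}; column 2 has {1,4}; that leaves 2.
At row 4, column 3: row 4 has {1,2,3,5}; column 3 has {1,2,5}; that leaves 4.
At row 5, column 2: row 5 has {1,2,4,5}; column 2 has {1,2,4}; that leaves 3.
At row 1, column 2: row 1 has {1,2}; column 2 has {1,2,3,4}; that leaves 5.
At row 1, column 3: row 1 has {1,2,5}; column 3 has {1,2,4,5}; that leaves 3.
At row 1, column 4: row 1 has {1,2,3,5}; column 4 has {1,2,3,5}; that leaves 4.

2 5 3 4 1 / 4 1 2 5 3 / 3 4 5 1 2 / 1 2 4 3 5 / 5 3 1 2 4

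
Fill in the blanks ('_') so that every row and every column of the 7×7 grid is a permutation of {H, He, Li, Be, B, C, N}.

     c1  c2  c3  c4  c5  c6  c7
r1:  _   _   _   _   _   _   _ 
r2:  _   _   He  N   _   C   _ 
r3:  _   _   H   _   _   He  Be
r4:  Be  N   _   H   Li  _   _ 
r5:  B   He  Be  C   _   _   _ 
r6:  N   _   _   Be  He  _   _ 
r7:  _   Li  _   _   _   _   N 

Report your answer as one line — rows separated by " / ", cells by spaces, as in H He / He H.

He H N B Be Li C / Li Be He N B C H / C B H Li N He Be / Be N C H Li B He / B He Be C H N Li / N C Li Be He H B / H Li B He C Be N

At row 4, column 6: row 4 has {H,Li,Be,N}; column 6 has {He,C}; that leaves B.
At row 4, column 3: row 4 has {H,Li,Be,B,N}; column 3 has {H,He,Be}; that leaves C.
At row 4, column 7: row 4 has {H,Li,Be,B,C,N}; column 7 has {Be,N}; that leaves He.
At row 7, column 3: row 7 has {Li,N}; column 3 has {H,He,Be,C}; that leaves B.
At row 7, column 4: row 7 has {Li,B,N}; column 4 has {H,Be,C,N}; that leaves He.
At row 6, column 3: row 6 has {He,Be,N}; column 3 has {H,He,Be,B,C}; that leaves Li.
At row 6, column 6: row 6 has {He,Li,Be,N}; column 6 has {He,B,C}; that leaves H.
At row 7, column 6: row 7 has {He,Li,B,N}; column 6 has {H,He,B,C}; that leaves Be.
At row 1, column 3: row 1 is empty so far; column 3 has {H,He,Li,Be,B,C}; that leaves N.
At row 1, column 6: row 1 has {N}; column 6 has {H,He,Be,B,C}; that leaves Li.
At row 5, column 6: row 5 has {He,Be,B,C}; column 6 has {H,He,Li,Be,B,C}; that leaves N.
At row 1, column 4: row 1 has {Li,N}; column 4 has {H,He,Be,C,N}; that leaves B.
At row 3, column 4: row 3 has {H,He,Be}; column 4 has {H,He,Be,B,C,N}; that leaves Li.
At row 5, column 5: row 5 has {He,Be,B,C,N}; column 5 has {He,Li}; that leaves H.
At row 5, column 7: row 5 has {H,He,Be,B,C,N}; column 7 has {He,Be,N}; that leaves Li.
At row 7, column 5: row 7 has {He,Li,Be,B,N}; column 5 has {H,He,Li}; that leaves C.
At row 1, column 5: row 1 has {Li,B,N}; column 5 has {H,He,Li,C}; that leaves Be.
At row 2, column 5: row 2 has {He,C,N}; column 5 has {H,He,Li,Be,C}; that leaves B.
At row 2, column 7: row 2 has {He,B,C,N}; column 7 has {He,Li,Be,N}; that leaves H.
At row 3, column 1: row 3 has {H,He,Li,Be}; column 1 has {Be,B,N}; that leaves C.
At row 3, column 2: row 3 has {H,He,Li,Be,C}; column 2 has {He,Li,N}; that leaves B.
At row 3, column 5: row 3 has {H,He,Li,Be,B,C}; column 5 has {H,He,Li,Be,B,C}; that leaves N.
At row 6, column 2: row 6 has {H,He,Li,Be,N}; column 2 has {He,Li,B,N}; that leaves C.
At row 6, column 7: row 6 has {H,He,Li,Be,C,N}; column 7 has {H,He,Li,Be,N}; that leaves B.
At row 7, column 1: row 7 has {He,Li,Be,B,C,N}; column 1 has {Be,B,C,N}; that leaves H.
At row 1, column 1: row 1 has {Li,Be,B,N}; column 1 has {H,Be,B,C,N}; that leaves He.
At row 1, column 2: row 1 has {He,Li,Be,B,N}; column 2 has {He,Li,B,C,N}; that leaves H.
At row 1, column 7: row 1 has {H,He,Li,Be,B,N}; column 7 has {H,He,Li,Be,B,N}; that leaves C.
At row 2, column 1: row 2 has {H,He,B,C,N}; column 1 has {H,He,Be,B,C,N}; that leaves Li.
At row 2, column 2: row 2 has {H,He,Li,B,C,N}; column 2 has {H,He,Li,B,C,N}; that leaves Be.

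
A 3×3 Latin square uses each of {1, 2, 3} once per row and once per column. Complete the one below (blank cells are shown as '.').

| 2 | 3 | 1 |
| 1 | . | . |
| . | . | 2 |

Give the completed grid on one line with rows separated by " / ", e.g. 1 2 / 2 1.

2 3 1 / 1 2 3 / 3 1 2

At row 2, column 2: row 2 has {1}; column 2 has {3}; that leaves 2.
At row 2, column 3: row 2 has {1,2}; column 3 has {1,2}; that leaves 3.
At row 3, column 1: row 3 has {2}; column 1 has {1,2}; that leaves 3.
At row 3, column 2: row 3 has {2,3}; column 2 has {2,3}; that leaves 1.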